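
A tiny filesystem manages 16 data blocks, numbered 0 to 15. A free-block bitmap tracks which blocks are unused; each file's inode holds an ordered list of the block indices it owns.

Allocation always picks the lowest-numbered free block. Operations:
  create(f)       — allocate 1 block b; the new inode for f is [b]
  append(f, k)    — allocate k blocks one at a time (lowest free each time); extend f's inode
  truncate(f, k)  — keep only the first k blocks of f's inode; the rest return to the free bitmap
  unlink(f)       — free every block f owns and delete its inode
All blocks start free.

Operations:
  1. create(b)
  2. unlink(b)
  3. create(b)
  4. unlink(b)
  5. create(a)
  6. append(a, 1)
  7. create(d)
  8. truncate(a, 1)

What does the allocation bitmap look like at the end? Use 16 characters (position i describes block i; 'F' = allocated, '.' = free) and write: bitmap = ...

  1. create(b)  ⇒  F...............  {b→[0]}
  2. unlink(b)  ⇒  ................  {}
  3. create(b)  ⇒  F...............  {b→[0]}
  4. unlink(b)  ⇒  ................  {}
  5. create(a)  ⇒  F...............  {a→[0]}
  6. append(a, 1)  ⇒  FF..............  {a→[0, 1]}
  7. create(d)  ⇒  FFF.............  {a→[0, 1]; d→[2]}
  8. truncate(a, 1)  ⇒  F.F.............  {a→[0]; d→[2]}

bitmap = F.F.............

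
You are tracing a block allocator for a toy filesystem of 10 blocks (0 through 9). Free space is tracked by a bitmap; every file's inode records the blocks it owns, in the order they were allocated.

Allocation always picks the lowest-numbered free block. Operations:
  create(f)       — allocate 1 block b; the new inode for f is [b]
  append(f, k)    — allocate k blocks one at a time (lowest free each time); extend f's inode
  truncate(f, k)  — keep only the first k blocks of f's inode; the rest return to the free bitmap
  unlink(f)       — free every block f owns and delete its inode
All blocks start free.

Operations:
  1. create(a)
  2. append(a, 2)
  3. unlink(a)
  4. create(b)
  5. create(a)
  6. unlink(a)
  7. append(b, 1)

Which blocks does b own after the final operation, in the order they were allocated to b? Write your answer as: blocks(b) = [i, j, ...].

[1] create(a) — a=0 (map F.........)
[2] append(a, 2) — a=0,1,2 (map FFF.......)
[3] unlink(a) —  (map ..........)
[4] create(b) — b=0 (map F.........)
[5] create(a) — a=1 b=0 (map FF........)
[6] unlink(a) — b=0 (map F.........)
[7] append(b, 1) — b=0,1 (map FF........)

blocks(b) = [0, 1]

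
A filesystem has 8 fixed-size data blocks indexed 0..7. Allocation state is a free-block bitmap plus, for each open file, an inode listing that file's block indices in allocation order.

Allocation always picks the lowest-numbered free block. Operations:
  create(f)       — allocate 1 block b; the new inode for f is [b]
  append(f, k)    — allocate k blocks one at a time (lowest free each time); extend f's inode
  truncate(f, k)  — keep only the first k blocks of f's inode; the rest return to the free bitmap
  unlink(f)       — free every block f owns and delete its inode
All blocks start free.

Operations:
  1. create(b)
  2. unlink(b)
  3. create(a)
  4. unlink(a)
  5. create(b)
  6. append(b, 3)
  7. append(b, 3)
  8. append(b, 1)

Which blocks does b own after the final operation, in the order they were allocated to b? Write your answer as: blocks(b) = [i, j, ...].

blocks(b) = [0, 1, 2, 3, 4, 5, 6, 7]

create(b): bitmap=F....... | b=[0]
unlink(b): bitmap=........ | 
create(a): bitmap=F....... | a=[0]
unlink(a): bitmap=........ | 
create(b): bitmap=F....... | b=[0]
append(b, 3): bitmap=FFFF.... | b=[0, 1, 2, 3]
append(b, 3): bitmap=FFFFFFF. | b=[0, 1, 2, 3, 4, 5, 6]
append(b, 1): bitmap=FFFFFFFF | b=[0, 1, 2, 3, 4, 5, 6, 7]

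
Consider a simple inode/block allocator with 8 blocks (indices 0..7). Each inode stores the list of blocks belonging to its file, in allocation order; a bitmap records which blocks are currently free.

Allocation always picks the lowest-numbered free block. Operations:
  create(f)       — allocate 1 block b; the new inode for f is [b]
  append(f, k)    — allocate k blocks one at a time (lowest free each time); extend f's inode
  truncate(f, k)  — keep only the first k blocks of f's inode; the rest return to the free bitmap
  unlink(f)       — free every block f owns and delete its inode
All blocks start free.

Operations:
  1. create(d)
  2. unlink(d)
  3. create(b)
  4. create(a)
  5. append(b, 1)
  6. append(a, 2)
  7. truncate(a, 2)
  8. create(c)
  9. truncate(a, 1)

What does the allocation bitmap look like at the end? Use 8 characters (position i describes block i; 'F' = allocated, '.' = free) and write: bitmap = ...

bitmap = FFF.F...

after create(d) → d:[0]  free=[F.......]
after unlink(d) →   free=[........]
after create(b) → b:[0]  free=[F.......]
after create(a) → a:[1], b:[0]  free=[FF......]
after append(b, 1) → a:[1], b:[0, 2]  free=[FFF.....]
after append(a, 2) → a:[1, 3, 4], b:[0, 2]  free=[FFFFF...]
after truncate(a, 2) → a:[1, 3], b:[0, 2]  free=[FFFF....]
after create(c) → a:[1, 3], b:[0, 2], c:[4]  free=[FFFFF...]
after truncate(a, 1) → a:[1], b:[0, 2], c:[4]  free=[FFF.F...]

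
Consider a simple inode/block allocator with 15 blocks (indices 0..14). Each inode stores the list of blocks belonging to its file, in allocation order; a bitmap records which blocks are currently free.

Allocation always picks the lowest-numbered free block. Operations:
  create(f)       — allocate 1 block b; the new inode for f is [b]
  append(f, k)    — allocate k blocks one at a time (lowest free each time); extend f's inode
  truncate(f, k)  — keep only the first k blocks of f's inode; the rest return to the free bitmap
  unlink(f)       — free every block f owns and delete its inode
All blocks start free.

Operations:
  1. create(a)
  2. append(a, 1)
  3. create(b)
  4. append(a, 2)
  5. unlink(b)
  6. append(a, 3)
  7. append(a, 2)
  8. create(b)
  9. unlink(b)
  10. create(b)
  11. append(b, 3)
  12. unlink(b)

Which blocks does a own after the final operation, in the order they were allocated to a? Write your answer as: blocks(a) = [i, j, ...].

[1] create(a) — a=0 (map F..............)
[2] append(a, 1) — a=0,1 (map FF.............)
[3] create(b) — a=0,1 b=2 (map FFF............)
[4] append(a, 2) — a=0,1,3,4 b=2 (map FFFFF..........)
[5] unlink(b) — a=0,1,3,4 (map FF.FF..........)
[6] append(a, 3) — a=0,1,3,4,2,5,6 (map FFFFFFF........)
[7] append(a, 2) — a=0,1,3,4,2,5,6,7,8 (map FFFFFFFFF......)
[8] create(b) — a=0,1,3,4,2,5,6,7,8 b=9 (map FFFFFFFFFF.....)
[9] unlink(b) — a=0,1,3,4,2,5,6,7,8 (map FFFFFFFFF......)
[10] create(b) — a=0,1,3,4,2,5,6,7,8 b=9 (map FFFFFFFFFF.....)
[11] append(b, 3) — a=0,1,3,4,2,5,6,7,8 b=9,10,11,12 (map FFFFFFFFFFFFF..)
[12] unlink(b) — a=0,1,3,4,2,5,6,7,8 (map FFFFFFFFF......)

blocks(a) = [0, 1, 3, 4, 2, 5, 6, 7, 8]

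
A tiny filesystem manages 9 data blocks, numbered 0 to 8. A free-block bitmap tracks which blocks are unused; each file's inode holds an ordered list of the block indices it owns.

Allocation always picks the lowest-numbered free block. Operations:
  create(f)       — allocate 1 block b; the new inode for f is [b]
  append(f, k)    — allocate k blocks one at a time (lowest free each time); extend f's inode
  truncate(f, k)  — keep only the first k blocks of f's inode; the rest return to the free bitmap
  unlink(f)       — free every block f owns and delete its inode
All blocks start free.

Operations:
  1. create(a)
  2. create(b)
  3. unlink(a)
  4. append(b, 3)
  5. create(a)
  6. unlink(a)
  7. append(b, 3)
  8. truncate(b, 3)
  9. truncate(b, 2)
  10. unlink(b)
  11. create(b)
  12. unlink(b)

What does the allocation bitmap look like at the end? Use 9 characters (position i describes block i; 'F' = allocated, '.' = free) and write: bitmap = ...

bitmap = .........

after create(a) → a:[0]  free=[F........]
after create(b) → a:[0], b:[1]  free=[FF.......]
after unlink(a) → b:[1]  free=[.F.......]
after append(b, 3) → b:[1, 0, 2, 3]  free=[FFFF.....]
after create(a) → a:[4], b:[1, 0, 2, 3]  free=[FFFFF....]
after unlink(a) → b:[1, 0, 2, 3]  free=[FFFF.....]
after append(b, 3) → b:[1, 0, 2, 3, 4, 5, 6]  free=[FFFFFFF..]
after truncate(b, 3) → b:[1, 0, 2]  free=[FFF......]
after truncate(b, 2) → b:[1, 0]  free=[FF.......]
after unlink(b) →   free=[.........]
after create(b) → b:[0]  free=[F........]
after unlink(b) →   free=[.........]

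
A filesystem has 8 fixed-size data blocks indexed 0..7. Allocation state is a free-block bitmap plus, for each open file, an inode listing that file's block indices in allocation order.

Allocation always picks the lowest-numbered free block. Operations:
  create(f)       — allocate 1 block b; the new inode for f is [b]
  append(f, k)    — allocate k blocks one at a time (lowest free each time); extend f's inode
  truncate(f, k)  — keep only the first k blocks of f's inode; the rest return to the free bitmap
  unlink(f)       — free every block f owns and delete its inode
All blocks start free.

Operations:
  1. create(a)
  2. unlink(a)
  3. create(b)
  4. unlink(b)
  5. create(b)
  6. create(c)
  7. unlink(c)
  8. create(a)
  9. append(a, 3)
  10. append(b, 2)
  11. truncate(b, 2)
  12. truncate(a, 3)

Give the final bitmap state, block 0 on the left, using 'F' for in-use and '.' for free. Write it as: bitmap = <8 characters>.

create(a): bitmap=F....... | a=[0]
unlink(a): bitmap=........ | 
create(b): bitmap=F....... | b=[0]
unlink(b): bitmap=........ | 
create(b): bitmap=F....... | b=[0]
create(c): bitmap=FF...... | b=[0] c=[1]
unlink(c): bitmap=F....... | b=[0]
create(a): bitmap=FF...... | a=[1] b=[0]
append(a, 3): bitmap=FFFFF... | a=[1, 2, 3, 4] b=[0]
append(b, 2): bitmap=FFFFFFF. | a=[1, 2, 3, 4] b=[0, 5, 6]
truncate(b, 2): bitmap=FFFFFF.. | a=[1, 2, 3, 4] b=[0, 5]
truncate(a, 3): bitmap=FFFF.F.. | a=[1, 2, 3] b=[0, 5]

bitmap = FFFF.F..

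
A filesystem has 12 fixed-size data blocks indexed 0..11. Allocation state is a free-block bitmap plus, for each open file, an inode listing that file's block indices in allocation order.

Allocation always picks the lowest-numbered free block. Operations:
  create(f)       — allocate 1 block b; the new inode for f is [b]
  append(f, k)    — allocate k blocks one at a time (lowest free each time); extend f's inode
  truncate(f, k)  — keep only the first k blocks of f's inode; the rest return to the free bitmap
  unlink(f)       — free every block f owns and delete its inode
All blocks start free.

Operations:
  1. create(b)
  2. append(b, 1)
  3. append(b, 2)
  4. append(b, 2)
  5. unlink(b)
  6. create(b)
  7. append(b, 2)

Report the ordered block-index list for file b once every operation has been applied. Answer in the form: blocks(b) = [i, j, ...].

[1] create(b) — b=0 (map F...........)
[2] append(b, 1) — b=0,1 (map FF..........)
[3] append(b, 2) — b=0,1,2,3 (map FFFF........)
[4] append(b, 2) — b=0,1,2,3,4,5 (map FFFFFF......)
[5] unlink(b) —  (map ............)
[6] create(b) — b=0 (map F...........)
[7] append(b, 2) — b=0,1,2 (map FFF.........)

blocks(b) = [0, 1, 2]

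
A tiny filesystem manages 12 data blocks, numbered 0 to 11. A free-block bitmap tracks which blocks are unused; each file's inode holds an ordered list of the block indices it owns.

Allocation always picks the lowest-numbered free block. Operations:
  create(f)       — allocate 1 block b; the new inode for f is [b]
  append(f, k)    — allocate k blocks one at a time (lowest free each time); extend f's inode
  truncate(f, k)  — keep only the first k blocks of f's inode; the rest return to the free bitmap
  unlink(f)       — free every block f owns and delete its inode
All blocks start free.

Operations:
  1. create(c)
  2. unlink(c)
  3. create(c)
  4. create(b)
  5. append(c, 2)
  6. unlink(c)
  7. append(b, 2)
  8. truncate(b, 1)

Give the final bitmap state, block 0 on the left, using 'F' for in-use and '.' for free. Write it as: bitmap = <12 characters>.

[1] create(c) — c=0 (map F...........)
[2] unlink(c) —  (map ............)
[3] create(c) — c=0 (map F...........)
[4] create(b) — b=1 c=0 (map FF..........)
[5] append(c, 2) — b=1 c=0,2,3 (map FFFF........)
[6] unlink(c) — b=1 (map .F..........)
[7] append(b, 2) — b=1,0,2 (map FFF.........)
[8] truncate(b, 1) — b=1 (map .F..........)

bitmap = .F..........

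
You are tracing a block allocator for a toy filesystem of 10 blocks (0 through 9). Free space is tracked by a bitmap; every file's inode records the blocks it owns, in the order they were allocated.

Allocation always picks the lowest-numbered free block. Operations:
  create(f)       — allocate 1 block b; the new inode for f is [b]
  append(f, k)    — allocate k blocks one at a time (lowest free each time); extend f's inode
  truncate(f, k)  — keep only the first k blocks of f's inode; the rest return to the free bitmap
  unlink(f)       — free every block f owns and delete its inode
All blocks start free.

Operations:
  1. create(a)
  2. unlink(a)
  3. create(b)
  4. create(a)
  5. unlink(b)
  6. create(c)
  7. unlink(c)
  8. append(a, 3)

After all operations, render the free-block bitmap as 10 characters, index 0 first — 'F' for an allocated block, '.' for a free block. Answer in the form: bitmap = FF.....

[1] create(a) — a=0 (map F.........)
[2] unlink(a) —  (map ..........)
[3] create(b) — b=0 (map F.........)
[4] create(a) — a=1 b=0 (map FF........)
[5] unlink(b) — a=1 (map .F........)
[6] create(c) — a=1 c=0 (map FF........)
[7] unlink(c) — a=1 (map .F........)
[8] append(a, 3) — a=1,0,2,3 (map FFFF......)

bitmap = FFFF......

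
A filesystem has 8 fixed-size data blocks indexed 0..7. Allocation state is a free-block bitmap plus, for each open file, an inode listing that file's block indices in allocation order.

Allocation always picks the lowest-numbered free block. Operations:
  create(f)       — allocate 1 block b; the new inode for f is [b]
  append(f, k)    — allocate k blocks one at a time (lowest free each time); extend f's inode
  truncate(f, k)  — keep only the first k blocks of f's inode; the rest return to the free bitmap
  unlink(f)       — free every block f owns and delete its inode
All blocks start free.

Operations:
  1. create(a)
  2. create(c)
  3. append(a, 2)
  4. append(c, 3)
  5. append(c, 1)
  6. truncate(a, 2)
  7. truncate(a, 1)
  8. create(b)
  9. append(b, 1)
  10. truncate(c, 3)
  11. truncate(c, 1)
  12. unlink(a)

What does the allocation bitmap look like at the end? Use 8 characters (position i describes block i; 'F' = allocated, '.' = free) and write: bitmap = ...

bitmap = .FFF....

  1. create(a)  ⇒  F.......  {a→[0]}
  2. create(c)  ⇒  FF......  {a→[0]; c→[1]}
  3. append(a, 2)  ⇒  FFFF....  {a→[0, 2, 3]; c→[1]}
  4. append(c, 3)  ⇒  FFFFFFF.  {a→[0, 2, 3]; c→[1, 4, 5, 6]}
  5. append(c, 1)  ⇒  FFFFFFFF  {a→[0, 2, 3]; c→[1, 4, 5, 6, 7]}
  6. truncate(a, 2)  ⇒  FFF.FFFF  {a→[0, 2]; c→[1, 4, 5, 6, 7]}
  7. truncate(a, 1)  ⇒  FF..FFFF  {a→[0]; c→[1, 4, 5, 6, 7]}
  8. create(b)  ⇒  FFF.FFFF  {a→[0]; b→[2]; c→[1, 4, 5, 6, 7]}
  9. append(b, 1)  ⇒  FFFFFFFF  {a→[0]; b→[2, 3]; c→[1, 4, 5, 6, 7]}
  10. truncate(c, 3)  ⇒  FFFFFF..  {a→[0]; b→[2, 3]; c→[1, 4, 5]}
  11. truncate(c, 1)  ⇒  FFFF....  {a→[0]; b→[2, 3]; c→[1]}
  12. unlink(a)  ⇒  .FFF....  {b→[2, 3]; c→[1]}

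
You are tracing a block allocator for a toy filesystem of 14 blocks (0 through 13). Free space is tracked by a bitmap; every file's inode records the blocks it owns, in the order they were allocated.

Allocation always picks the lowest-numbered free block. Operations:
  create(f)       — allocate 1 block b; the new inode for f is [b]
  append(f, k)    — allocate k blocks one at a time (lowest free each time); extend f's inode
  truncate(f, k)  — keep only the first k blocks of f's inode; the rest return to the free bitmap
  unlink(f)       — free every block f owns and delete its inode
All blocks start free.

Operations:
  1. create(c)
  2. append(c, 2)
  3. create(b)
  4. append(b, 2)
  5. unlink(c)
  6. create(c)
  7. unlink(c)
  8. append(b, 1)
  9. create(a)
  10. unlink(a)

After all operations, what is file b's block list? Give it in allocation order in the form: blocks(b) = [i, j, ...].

blocks(b) = [3, 4, 5, 0]

create(c): bitmap=F............. | c=[0]
append(c, 2): bitmap=FFF........... | c=[0, 1, 2]
create(b): bitmap=FFFF.......... | b=[3] c=[0, 1, 2]
append(b, 2): bitmap=FFFFFF........ | b=[3, 4, 5] c=[0, 1, 2]
unlink(c): bitmap=...FFF........ | b=[3, 4, 5]
create(c): bitmap=F..FFF........ | b=[3, 4, 5] c=[0]
unlink(c): bitmap=...FFF........ | b=[3, 4, 5]
append(b, 1): bitmap=F..FFF........ | b=[3, 4, 5, 0]
create(a): bitmap=FF.FFF........ | a=[1] b=[3, 4, 5, 0]
unlink(a): bitmap=F..FFF........ | b=[3, 4, 5, 0]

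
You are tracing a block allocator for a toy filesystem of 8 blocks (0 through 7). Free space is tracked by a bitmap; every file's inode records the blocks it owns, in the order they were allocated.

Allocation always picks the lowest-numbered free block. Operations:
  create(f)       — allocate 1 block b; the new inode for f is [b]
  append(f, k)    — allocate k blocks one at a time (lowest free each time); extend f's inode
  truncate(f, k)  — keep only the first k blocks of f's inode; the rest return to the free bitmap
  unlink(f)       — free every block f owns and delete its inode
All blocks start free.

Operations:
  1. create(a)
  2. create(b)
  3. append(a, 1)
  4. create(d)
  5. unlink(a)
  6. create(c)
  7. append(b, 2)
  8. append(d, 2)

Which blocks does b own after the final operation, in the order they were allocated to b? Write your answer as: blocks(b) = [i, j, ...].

create(a): bitmap=F....... | a=[0]
create(b): bitmap=FF...... | a=[0] b=[1]
append(a, 1): bitmap=FFF..... | a=[0, 2] b=[1]
create(d): bitmap=FFFF.... | a=[0, 2] b=[1] d=[3]
unlink(a): bitmap=.F.F.... | b=[1] d=[3]
create(c): bitmap=FF.F.... | b=[1] c=[0] d=[3]
append(b, 2): bitmap=FFFFF... | b=[1, 2, 4] c=[0] d=[3]
append(d, 2): bitmap=FFFFFFF. | b=[1, 2, 4] c=[0] d=[3, 5, 6]

blocks(b) = [1, 2, 4]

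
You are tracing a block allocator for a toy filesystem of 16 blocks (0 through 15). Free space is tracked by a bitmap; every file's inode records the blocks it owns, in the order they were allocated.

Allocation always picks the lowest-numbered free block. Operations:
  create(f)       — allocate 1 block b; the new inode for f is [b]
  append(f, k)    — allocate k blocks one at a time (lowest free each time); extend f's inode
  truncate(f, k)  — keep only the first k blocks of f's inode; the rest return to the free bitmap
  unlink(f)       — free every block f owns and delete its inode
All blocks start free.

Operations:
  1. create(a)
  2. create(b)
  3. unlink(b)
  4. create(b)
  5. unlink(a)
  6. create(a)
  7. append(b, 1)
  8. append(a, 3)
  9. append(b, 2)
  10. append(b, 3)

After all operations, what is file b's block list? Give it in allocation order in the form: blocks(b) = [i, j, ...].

blocks(b) = [1, 2, 6, 7, 8, 9, 10]

[1] create(a) — a=0 (map F...............)
[2] create(b) — a=0 b=1 (map FF..............)
[3] unlink(b) — a=0 (map F...............)
[4] create(b) — a=0 b=1 (map FF..............)
[5] unlink(a) — b=1 (map .F..............)
[6] create(a) — a=0 b=1 (map FF..............)
[7] append(b, 1) — a=0 b=1,2 (map FFF.............)
[8] append(a, 3) — a=0,3,4,5 b=1,2 (map FFFFFF..........)
[9] append(b, 2) — a=0,3,4,5 b=1,2,6,7 (map FFFFFFFF........)
[10] append(b, 3) — a=0,3,4,5 b=1,2,6,7,8,9,10 (map FFFFFFFFFFF.....)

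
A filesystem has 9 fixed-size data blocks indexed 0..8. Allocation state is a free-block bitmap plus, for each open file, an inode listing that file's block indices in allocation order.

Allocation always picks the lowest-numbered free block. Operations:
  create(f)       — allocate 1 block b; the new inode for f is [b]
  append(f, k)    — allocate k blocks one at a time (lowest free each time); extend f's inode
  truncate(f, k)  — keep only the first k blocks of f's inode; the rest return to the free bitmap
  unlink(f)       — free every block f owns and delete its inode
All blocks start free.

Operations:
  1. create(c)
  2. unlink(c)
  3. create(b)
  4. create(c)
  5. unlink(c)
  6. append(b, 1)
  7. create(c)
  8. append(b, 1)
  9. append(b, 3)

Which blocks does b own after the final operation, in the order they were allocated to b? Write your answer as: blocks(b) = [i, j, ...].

  1. create(c)  ⇒  F........  {c→[0]}
  2. unlink(c)  ⇒  .........  {}
  3. create(b)  ⇒  F........  {b→[0]}
  4. create(c)  ⇒  FF.......  {b→[0]; c→[1]}
  5. unlink(c)  ⇒  F........  {b→[0]}
  6. append(b, 1)  ⇒  FF.......  {b→[0, 1]}
  7. create(c)  ⇒  FFF......  {b→[0, 1]; c→[2]}
  8. append(b, 1)  ⇒  FFFF.....  {b→[0, 1, 3]; c→[2]}
  9. append(b, 3)  ⇒  FFFFFFF..  {b→[0, 1, 3, 4, 5, 6]; c→[2]}

blocks(b) = [0, 1, 3, 4, 5, 6]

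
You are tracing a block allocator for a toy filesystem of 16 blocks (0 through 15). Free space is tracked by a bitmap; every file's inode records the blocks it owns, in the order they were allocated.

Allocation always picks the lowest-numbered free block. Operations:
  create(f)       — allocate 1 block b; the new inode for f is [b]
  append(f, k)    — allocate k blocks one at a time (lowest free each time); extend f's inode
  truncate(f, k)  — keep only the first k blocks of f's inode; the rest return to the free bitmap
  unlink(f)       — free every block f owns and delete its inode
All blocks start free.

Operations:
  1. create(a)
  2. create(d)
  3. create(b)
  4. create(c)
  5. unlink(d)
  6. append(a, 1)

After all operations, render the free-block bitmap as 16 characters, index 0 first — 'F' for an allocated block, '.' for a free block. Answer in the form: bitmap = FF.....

bitmap = FFFF............

  1. create(a)  ⇒  F...............  {a→[0]}
  2. create(d)  ⇒  FF..............  {a→[0]; d→[1]}
  3. create(b)  ⇒  FFF.............  {a→[0]; b→[2]; d→[1]}
  4. create(c)  ⇒  FFFF............  {a→[0]; b→[2]; c→[3]; d→[1]}
  5. unlink(d)  ⇒  F.FF............  {a→[0]; b→[2]; c→[3]}
  6. append(a, 1)  ⇒  FFFF............  {a→[0, 1]; b→[2]; c→[3]}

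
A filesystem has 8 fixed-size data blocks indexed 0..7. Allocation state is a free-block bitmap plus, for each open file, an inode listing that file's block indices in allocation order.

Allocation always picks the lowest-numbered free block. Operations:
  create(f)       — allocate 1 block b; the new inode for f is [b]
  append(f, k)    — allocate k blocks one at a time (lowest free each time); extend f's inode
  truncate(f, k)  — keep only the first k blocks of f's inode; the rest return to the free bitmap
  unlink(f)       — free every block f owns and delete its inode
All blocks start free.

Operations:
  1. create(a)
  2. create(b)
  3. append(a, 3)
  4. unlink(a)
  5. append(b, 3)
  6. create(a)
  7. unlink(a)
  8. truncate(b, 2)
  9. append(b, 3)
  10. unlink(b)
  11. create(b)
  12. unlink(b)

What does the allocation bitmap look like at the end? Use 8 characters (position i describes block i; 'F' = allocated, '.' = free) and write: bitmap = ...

[1] create(a) — a=0 (map F.......)
[2] create(b) — a=0 b=1 (map FF......)
[3] append(a, 3) — a=0,2,3,4 b=1 (map FFFFF...)
[4] unlink(a) — b=1 (map .F......)
[5] append(b, 3) — b=1,0,2,3 (map FFFF....)
[6] create(a) — a=4 b=1,0,2,3 (map FFFFF...)
[7] unlink(a) — b=1,0,2,3 (map FFFF....)
[8] truncate(b, 2) — b=1,0 (map FF......)
[9] append(b, 3) — b=1,0,2,3,4 (map FFFFF...)
[10] unlink(b) —  (map ........)
[11] create(b) — b=0 (map F.......)
[12] unlink(b) —  (map ........)

bitmap = ........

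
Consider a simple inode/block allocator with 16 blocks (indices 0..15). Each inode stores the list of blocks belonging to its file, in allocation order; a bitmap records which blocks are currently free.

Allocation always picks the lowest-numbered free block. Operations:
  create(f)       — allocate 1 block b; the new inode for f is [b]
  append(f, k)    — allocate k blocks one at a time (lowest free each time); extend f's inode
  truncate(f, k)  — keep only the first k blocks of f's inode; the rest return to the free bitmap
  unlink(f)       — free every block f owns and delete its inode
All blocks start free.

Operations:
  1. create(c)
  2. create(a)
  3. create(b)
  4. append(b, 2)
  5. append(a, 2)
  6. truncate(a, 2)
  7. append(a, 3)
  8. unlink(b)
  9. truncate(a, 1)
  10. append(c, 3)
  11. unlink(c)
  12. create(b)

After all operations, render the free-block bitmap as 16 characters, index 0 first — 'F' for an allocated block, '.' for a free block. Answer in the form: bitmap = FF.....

after create(c) → c:[0]  free=[F...............]
after create(a) → a:[1], c:[0]  free=[FF..............]
after create(b) → a:[1], b:[2], c:[0]  free=[FFF.............]
after append(b, 2) → a:[1], b:[2, 3, 4], c:[0]  free=[FFFFF...........]
after append(a, 2) → a:[1, 5, 6], b:[2, 3, 4], c:[0]  free=[FFFFFFF.........]
after truncate(a, 2) → a:[1, 5], b:[2, 3, 4], c:[0]  free=[FFFFFF..........]
after append(a, 3) → a:[1, 5, 6, 7, 8], b:[2, 3, 4], c:[0]  free=[FFFFFFFFF.......]
after unlink(b) → a:[1, 5, 6, 7, 8], c:[0]  free=[FF...FFFF.......]
after truncate(a, 1) → a:[1], c:[0]  free=[FF..............]
after append(c, 3) → a:[1], c:[0, 2, 3, 4]  free=[FFFFF...........]
after unlink(c) → a:[1]  free=[.F..............]
after create(b) → a:[1], b:[0]  free=[FF..............]

bitmap = FF..............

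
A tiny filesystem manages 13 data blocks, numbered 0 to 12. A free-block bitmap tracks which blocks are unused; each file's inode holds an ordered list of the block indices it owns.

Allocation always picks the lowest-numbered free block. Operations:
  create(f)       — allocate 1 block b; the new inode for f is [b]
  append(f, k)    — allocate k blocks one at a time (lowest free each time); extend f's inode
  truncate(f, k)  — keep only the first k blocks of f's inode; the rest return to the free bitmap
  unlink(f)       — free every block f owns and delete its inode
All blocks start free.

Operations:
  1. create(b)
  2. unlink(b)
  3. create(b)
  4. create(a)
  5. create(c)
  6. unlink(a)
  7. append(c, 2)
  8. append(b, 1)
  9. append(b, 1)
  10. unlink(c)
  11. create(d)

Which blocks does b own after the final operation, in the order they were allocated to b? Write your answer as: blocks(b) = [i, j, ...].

create(b): bitmap=F............ | b=[0]
unlink(b): bitmap=............. | 
create(b): bitmap=F............ | b=[0]
create(a): bitmap=FF........... | a=[1] b=[0]
create(c): bitmap=FFF.......... | a=[1] b=[0] c=[2]
unlink(a): bitmap=F.F.......... | b=[0] c=[2]
append(c, 2): bitmap=FFFF......... | b=[0] c=[2, 1, 3]
append(b, 1): bitmap=FFFFF........ | b=[0, 4] c=[2, 1, 3]
append(b, 1): bitmap=FFFFFF....... | b=[0, 4, 5] c=[2, 1, 3]
unlink(c): bitmap=F...FF....... | b=[0, 4, 5]
create(d): bitmap=FF..FF....... | b=[0, 4, 5] d=[1]

blocks(b) = [0, 4, 5]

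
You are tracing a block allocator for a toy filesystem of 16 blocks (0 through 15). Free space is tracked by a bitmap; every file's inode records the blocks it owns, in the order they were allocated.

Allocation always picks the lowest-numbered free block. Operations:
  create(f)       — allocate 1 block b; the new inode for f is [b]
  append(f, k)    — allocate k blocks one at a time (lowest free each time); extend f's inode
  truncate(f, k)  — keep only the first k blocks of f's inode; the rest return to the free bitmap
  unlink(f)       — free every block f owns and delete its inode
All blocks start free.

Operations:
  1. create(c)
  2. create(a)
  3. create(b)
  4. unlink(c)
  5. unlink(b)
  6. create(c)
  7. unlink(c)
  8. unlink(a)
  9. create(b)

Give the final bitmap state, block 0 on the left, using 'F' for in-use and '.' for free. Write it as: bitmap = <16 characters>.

bitmap = F...............

  1. create(c)  ⇒  F...............  {c→[0]}
  2. create(a)  ⇒  FF..............  {a→[1]; c→[0]}
  3. create(b)  ⇒  FFF.............  {a→[1]; b→[2]; c→[0]}
  4. unlink(c)  ⇒  .FF.............  {a→[1]; b→[2]}
  5. unlink(b)  ⇒  .F..............  {a→[1]}
  6. create(c)  ⇒  FF..............  {a→[1]; c→[0]}
  7. unlink(c)  ⇒  .F..............  {a→[1]}
  8. unlink(a)  ⇒  ................  {}
  9. create(b)  ⇒  F...............  {b→[0]}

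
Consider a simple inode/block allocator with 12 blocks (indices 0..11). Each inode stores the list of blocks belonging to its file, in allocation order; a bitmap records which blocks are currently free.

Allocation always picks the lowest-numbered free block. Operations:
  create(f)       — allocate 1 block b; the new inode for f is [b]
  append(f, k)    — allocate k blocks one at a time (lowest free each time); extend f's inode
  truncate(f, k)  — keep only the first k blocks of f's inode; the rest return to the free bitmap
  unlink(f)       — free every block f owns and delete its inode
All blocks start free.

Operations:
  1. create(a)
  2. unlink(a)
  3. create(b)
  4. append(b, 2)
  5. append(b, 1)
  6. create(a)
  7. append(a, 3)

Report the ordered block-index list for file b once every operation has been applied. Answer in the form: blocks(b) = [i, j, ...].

blocks(b) = [0, 1, 2, 3]

create(a): bitmap=F........... | a=[0]
unlink(a): bitmap=............ | 
create(b): bitmap=F........... | b=[0]
append(b, 2): bitmap=FFF......... | b=[0, 1, 2]
append(b, 1): bitmap=FFFF........ | b=[0, 1, 2, 3]
create(a): bitmap=FFFFF....... | a=[4] b=[0, 1, 2, 3]
append(a, 3): bitmap=FFFFFFFF.... | a=[4, 5, 6, 7] b=[0, 1, 2, 3]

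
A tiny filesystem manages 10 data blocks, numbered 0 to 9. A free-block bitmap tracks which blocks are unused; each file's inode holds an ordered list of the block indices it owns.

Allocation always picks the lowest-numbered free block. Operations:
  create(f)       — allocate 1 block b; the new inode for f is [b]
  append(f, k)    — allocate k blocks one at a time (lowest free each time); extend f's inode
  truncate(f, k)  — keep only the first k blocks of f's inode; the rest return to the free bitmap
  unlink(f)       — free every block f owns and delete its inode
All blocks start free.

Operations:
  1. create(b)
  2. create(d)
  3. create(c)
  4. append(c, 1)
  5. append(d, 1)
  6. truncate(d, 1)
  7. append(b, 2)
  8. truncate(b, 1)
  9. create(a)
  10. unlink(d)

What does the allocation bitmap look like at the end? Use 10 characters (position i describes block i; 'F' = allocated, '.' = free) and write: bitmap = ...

after create(b) → b:[0]  free=[F.........]
after create(d) → b:[0], d:[1]  free=[FF........]
after create(c) → b:[0], c:[2], d:[1]  free=[FFF.......]
after append(c, 1) → b:[0], c:[2, 3], d:[1]  free=[FFFF......]
after append(d, 1) → b:[0], c:[2, 3], d:[1, 4]  free=[FFFFF.....]
after truncate(d, 1) → b:[0], c:[2, 3], d:[1]  free=[FFFF......]
after append(b, 2) → b:[0, 4, 5], c:[2, 3], d:[1]  free=[FFFFFF....]
after truncate(b, 1) → b:[0], c:[2, 3], d:[1]  free=[FFFF......]
after create(a) → a:[4], b:[0], c:[2, 3], d:[1]  free=[FFFFF.....]
after unlink(d) → a:[4], b:[0], c:[2, 3]  free=[F.FFF.....]

bitmap = F.FFF.....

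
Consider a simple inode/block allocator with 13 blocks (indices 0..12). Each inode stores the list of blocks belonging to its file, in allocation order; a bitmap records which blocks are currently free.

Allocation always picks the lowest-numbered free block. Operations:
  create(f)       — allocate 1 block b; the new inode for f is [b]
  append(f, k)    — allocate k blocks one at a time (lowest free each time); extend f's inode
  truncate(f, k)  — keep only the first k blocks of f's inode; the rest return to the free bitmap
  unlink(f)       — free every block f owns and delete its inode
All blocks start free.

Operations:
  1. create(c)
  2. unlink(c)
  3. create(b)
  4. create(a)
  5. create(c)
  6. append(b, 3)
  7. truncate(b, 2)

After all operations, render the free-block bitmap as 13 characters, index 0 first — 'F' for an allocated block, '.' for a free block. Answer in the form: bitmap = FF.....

create(c): bitmap=F............ | c=[0]
unlink(c): bitmap=............. | 
create(b): bitmap=F............ | b=[0]
create(a): bitmap=FF........... | a=[1] b=[0]
create(c): bitmap=FFF.......... | a=[1] b=[0] c=[2]
append(b, 3): bitmap=FFFFFF....... | a=[1] b=[0, 3, 4, 5] c=[2]
truncate(b, 2): bitmap=FFFF......... | a=[1] b=[0, 3] c=[2]

bitmap = FFFF.........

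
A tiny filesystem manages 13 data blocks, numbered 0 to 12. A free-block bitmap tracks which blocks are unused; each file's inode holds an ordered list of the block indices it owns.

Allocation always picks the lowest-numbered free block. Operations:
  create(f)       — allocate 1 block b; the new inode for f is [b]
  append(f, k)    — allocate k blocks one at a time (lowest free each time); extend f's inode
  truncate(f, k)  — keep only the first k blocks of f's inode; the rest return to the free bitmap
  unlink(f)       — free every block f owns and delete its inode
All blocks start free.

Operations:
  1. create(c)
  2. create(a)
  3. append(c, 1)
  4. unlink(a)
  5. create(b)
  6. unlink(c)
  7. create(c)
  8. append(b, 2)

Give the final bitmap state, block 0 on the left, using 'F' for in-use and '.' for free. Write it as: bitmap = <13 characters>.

bitmap = FFFF.........

after create(c) → c:[0]  free=[F............]
after create(a) → a:[1], c:[0]  free=[FF...........]
after append(c, 1) → a:[1], c:[0, 2]  free=[FFF..........]
after unlink(a) → c:[0, 2]  free=[F.F..........]
after create(b) → b:[1], c:[0, 2]  free=[FFF..........]
after unlink(c) → b:[1]  free=[.F...........]
after create(c) → b:[1], c:[0]  free=[FF...........]
after append(b, 2) → b:[1, 2, 3], c:[0]  free=[FFFF.........]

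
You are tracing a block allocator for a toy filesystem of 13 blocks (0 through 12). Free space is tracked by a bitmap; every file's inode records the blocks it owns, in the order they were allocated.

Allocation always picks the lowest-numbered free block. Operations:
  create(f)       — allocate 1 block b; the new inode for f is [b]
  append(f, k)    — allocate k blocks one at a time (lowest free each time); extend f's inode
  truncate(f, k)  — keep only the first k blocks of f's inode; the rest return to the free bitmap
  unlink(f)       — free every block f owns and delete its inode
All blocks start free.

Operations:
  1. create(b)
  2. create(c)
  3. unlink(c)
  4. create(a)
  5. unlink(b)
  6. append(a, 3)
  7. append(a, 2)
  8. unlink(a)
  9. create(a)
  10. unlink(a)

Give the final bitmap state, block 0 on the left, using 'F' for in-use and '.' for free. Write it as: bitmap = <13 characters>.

bitmap = .............

[1] create(b) — b=0 (map F............)
[2] create(c) — b=0 c=1 (map FF...........)
[3] unlink(c) — b=0 (map F............)
[4] create(a) — a=1 b=0 (map FF...........)
[5] unlink(b) — a=1 (map .F...........)
[6] append(a, 3) — a=1,0,2,3 (map FFFF.........)
[7] append(a, 2) — a=1,0,2,3,4,5 (map FFFFFF.......)
[8] unlink(a) —  (map .............)
[9] create(a) — a=0 (map F............)
[10] unlink(a) —  (map .............)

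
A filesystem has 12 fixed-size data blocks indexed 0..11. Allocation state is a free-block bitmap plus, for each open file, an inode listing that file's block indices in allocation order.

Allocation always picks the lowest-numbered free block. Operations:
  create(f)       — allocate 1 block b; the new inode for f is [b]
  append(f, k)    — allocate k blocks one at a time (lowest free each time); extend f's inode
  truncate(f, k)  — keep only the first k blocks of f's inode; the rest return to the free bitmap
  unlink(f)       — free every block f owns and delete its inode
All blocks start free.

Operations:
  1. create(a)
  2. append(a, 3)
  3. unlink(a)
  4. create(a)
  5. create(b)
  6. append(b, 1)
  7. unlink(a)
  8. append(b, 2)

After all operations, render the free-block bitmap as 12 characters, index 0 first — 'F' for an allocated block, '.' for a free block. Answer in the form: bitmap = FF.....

bitmap = FFFF........

create(a): bitmap=F........... | a=[0]
append(a, 3): bitmap=FFFF........ | a=[0, 1, 2, 3]
unlink(a): bitmap=............ | 
create(a): bitmap=F........... | a=[0]
create(b): bitmap=FF.......... | a=[0] b=[1]
append(b, 1): bitmap=FFF......... | a=[0] b=[1, 2]
unlink(a): bitmap=.FF......... | b=[1, 2]
append(b, 2): bitmap=FFFF........ | b=[1, 2, 0, 3]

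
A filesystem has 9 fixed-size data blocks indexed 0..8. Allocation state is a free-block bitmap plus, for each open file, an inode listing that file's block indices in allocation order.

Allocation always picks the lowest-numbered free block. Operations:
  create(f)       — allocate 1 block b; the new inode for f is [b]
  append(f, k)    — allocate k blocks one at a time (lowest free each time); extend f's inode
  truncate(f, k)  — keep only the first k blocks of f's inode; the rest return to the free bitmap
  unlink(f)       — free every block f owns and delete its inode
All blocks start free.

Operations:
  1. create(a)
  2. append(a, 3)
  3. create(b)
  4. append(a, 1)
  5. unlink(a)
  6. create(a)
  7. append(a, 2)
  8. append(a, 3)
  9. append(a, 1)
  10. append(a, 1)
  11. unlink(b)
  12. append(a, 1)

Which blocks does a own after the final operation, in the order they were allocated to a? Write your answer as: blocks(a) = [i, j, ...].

blocks(a) = [0, 1, 2, 3, 5, 6, 7, 8, 4]

after create(a) → a:[0]  free=[F........]
after append(a, 3) → a:[0, 1, 2, 3]  free=[FFFF.....]
after create(b) → a:[0, 1, 2, 3], b:[4]  free=[FFFFF....]
after append(a, 1) → a:[0, 1, 2, 3, 5], b:[4]  free=[FFFFFF...]
after unlink(a) → b:[4]  free=[....F....]
after create(a) → a:[0], b:[4]  free=[F...F....]
after append(a, 2) → a:[0, 1, 2], b:[4]  free=[FFF.F....]
after append(a, 3) → a:[0, 1, 2, 3, 5, 6], b:[4]  free=[FFFFFFF..]
after append(a, 1) → a:[0, 1, 2, 3, 5, 6, 7], b:[4]  free=[FFFFFFFF.]
after append(a, 1) → a:[0, 1, 2, 3, 5, 6, 7, 8], b:[4]  free=[FFFFFFFFF]
after unlink(b) → a:[0, 1, 2, 3, 5, 6, 7, 8]  free=[FFFF.FFFF]
after append(a, 1) → a:[0, 1, 2, 3, 5, 6, 7, 8, 4]  free=[FFFFFFFFF]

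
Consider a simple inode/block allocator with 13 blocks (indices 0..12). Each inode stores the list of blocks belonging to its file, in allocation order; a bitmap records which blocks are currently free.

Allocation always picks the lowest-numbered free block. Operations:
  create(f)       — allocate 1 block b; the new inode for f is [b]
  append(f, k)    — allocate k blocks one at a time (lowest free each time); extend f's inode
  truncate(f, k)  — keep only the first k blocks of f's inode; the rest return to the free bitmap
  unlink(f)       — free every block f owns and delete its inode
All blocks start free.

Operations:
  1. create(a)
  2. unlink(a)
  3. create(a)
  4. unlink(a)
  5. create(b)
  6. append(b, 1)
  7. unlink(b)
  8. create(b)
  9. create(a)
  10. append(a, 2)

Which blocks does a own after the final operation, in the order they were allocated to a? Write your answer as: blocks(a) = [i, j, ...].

create(a): bitmap=F............ | a=[0]
unlink(a): bitmap=............. | 
create(a): bitmap=F............ | a=[0]
unlink(a): bitmap=............. | 
create(b): bitmap=F............ | b=[0]
append(b, 1): bitmap=FF........... | b=[0, 1]
unlink(b): bitmap=............. | 
create(b): bitmap=F............ | b=[0]
create(a): bitmap=FF........... | a=[1] b=[0]
append(a, 2): bitmap=FFFF......... | a=[1, 2, 3] b=[0]

blocks(a) = [1, 2, 3]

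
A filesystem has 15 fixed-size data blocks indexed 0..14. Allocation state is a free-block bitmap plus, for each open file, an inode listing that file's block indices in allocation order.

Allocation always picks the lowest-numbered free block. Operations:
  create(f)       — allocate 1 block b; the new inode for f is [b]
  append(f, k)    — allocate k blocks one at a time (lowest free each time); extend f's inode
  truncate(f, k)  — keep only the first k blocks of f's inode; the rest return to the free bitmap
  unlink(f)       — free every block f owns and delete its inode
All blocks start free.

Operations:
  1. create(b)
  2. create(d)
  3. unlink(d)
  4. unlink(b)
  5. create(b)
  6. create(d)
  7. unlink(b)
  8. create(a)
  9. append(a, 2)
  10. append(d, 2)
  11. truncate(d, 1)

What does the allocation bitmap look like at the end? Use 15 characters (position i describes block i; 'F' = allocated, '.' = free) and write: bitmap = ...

after create(b) → b:[0]  free=[F..............]
after create(d) → b:[0], d:[1]  free=[FF.............]
after unlink(d) → b:[0]  free=[F..............]
after unlink(b) →   free=[...............]
after create(b) → b:[0]  free=[F..............]
after create(d) → b:[0], d:[1]  free=[FF.............]
after unlink(b) → d:[1]  free=[.F.............]
after create(a) → a:[0], d:[1]  free=[FF.............]
after append(a, 2) → a:[0, 2, 3], d:[1]  free=[FFFF...........]
after append(d, 2) → a:[0, 2, 3], d:[1, 4, 5]  free=[FFFFFF.........]
after truncate(d, 1) → a:[0, 2, 3], d:[1]  free=[FFFF...........]

bitmap = FFFF...........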